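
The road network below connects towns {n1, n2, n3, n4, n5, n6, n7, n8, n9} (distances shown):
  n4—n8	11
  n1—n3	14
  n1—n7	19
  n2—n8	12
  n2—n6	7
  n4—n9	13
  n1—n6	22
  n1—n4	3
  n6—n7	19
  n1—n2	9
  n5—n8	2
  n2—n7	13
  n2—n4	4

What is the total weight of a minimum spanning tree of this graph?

67

Prim's algorithm from n7:
Step 1: frontier [n2—n7 13, n1—n7 19, n6—n7 19] → take n2—n7 (13); add n2.
Step 2: frontier [n2—n4 4, n2—n6 7, n1—n2 9, n2—n8 12, n1—n7 19, n6—n7 19] → take n2—n4 (4); add n4.
Step 3: frontier [n2—n6 7, n1—n2 9, n2—n8 12, n1—n4 3, n4—n8 11, n4—n9 13, n1—n7 19, n6—n7 19] → take n1—n4 (3); add n1.
Step 4: frontier [n1—n3 14, n1—n6 22, n2—n6 7, n2—n8 12, n4—n8 11, n4—n9 13, n6—n7 19] → take n2—n6 (7); add n6.
Step 5: frontier [n1—n3 14, n2—n8 12, n4—n8 11, n4—n9 13] → take n4—n8 (11); add n8.
Step 6: frontier [n1—n3 14, n4—n9 13, n5—n8 2] → take n5—n8 (2); add n5.
Step 7: frontier [n1—n3 14, n4—n9 13] → take n4—n9 (13); add n9.
Step 8: frontier [n1—n3 14] → take n1—n3 (14); add n3.
MST edges: n2—n7, n2—n4, n1—n4, n2—n6, n4—n8, n5—n8, n4—n9, n1—n3; total weight 13+4+3+7+11+2+13+14 = 67.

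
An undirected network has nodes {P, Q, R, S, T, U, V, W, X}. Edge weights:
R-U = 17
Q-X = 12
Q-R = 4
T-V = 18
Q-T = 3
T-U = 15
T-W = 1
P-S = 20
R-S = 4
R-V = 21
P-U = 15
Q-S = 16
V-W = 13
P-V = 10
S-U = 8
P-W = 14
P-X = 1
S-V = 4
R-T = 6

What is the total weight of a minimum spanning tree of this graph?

35

Kruskal: consider edges lightest-first.
P-X (1): add — endpoints in different components.
T-W (1): add — endpoints in different components.
Q-T (3): add — endpoints in different components.
Q-R (4): add — endpoints in different components.
R-S (4): add — endpoints in different components.
S-V (4): add — endpoints in different components.
R-T (6): skip — T and R already connected.
S-U (8): add — endpoints in different components.
P-V (10): add — endpoints in different components.
MST edges: P-X, T-W, Q-T, Q-R, R-S, S-V, S-U, P-V; total weight 1+1+3+4+4+4+8+10 = 35.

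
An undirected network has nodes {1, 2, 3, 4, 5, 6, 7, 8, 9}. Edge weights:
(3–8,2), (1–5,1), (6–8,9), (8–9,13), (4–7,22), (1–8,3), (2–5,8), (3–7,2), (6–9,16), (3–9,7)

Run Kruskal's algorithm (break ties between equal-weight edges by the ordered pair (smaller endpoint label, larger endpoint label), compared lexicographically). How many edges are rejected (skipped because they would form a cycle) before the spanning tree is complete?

Sort edges by weight, then run Kruskal:
1–5 (1): add — endpoints in different components.
3–7 (2): add — endpoints in different components.
3–8 (2): add — endpoints in different components.
1–8 (3): add — endpoints in different components.
3–9 (7): add — endpoints in different components.
2–5 (8): add — endpoints in different components.
6–8 (9): add — endpoints in different components.
8–9 (13): skip — 8 and 9 already connected.
6–9 (16): skip — 6 and 9 already connected.
4–7 (22): add — endpoints in different components.
Edges rejected before the tree was complete: 2.

2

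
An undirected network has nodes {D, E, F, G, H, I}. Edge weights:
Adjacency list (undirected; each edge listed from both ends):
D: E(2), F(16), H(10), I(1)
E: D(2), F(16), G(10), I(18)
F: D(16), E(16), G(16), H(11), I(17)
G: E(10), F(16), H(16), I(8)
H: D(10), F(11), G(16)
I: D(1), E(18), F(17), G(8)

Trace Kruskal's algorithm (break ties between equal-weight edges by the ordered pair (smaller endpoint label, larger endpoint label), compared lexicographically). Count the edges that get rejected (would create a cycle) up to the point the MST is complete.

1

Kruskal's algorithm — process edges by increasing weight (ties by edge label):
D I (1): add — endpoints in different components.
D E (2): add — endpoints in different components.
G I (8): add — endpoints in different components.
D H (10): add — endpoints in different components.
E G (10): skip — E and G already connected.
F H (11): add — endpoints in different components.
Edges rejected before the tree was complete: 1.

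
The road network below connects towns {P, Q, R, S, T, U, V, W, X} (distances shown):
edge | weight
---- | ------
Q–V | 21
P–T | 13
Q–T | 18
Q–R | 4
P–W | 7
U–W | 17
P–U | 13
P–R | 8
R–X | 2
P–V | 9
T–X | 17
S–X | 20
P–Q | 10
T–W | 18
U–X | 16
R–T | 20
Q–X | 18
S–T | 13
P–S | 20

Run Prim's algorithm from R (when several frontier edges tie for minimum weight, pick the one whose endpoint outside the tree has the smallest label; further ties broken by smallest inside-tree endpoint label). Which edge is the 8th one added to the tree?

Prim's algorithm from R:
Step 1: cheapest edge leaving the tree is R–X (2); add X.
Step 2: cheapest edge leaving the tree is Q–R (4); add Q.
Step 3: cheapest edge leaving the tree is P–R (8); add P.
Step 4: cheapest edge leaving the tree is P–W (7); add W.
Step 5: cheapest edge leaving the tree is P–V (9); add V.
Step 6: cheapest edge leaving the tree is P–T (13); add T.
Step 7: cheapest edge leaving the tree is S–T (13); add S.
Step 8: cheapest edge leaving the tree is P–U (13); add U.
The 8th edge added is P–U.

P-U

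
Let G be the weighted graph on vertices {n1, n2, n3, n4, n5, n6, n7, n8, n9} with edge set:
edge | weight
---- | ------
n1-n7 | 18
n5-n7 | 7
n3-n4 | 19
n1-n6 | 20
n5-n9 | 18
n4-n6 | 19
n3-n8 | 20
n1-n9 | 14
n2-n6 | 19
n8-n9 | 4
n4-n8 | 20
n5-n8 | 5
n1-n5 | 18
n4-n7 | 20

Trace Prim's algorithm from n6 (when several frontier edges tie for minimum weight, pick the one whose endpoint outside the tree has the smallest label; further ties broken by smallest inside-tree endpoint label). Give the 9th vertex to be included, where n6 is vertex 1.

Prim's algorithm from n6:
Step 1: frontier [n2-n6 19, n4-n6 19, n1-n6 20] → take n2-n6 (19); add n2.
Step 2: frontier [n4-n6 19, n1-n6 20] → take n4-n6 (19); add n4.
Step 3: frontier [n3-n4 19, n4-n7 20, n4-n8 20, n1-n6 20] → take n3-n4 (19); add n3.
Step 4: frontier [n3-n8 20, n4-n7 20, n4-n8 20, n1-n6 20] → take n1-n6 (20); add n1.
Step 5: frontier [n1-n9 14, n1-n5 18, n1-n7 18, n3-n8 20, n4-n7 20, n4-n8 20] → take n1-n9 (14); add n9.
Step 6: frontier [n1-n5 18, n1-n7 18, n3-n8 20, n4-n7 20, n4-n8 20, n8-n9 4, n5-n9 18] → take n8-n9 (4); add n8.
Step 7: frontier [n1-n5 18, n1-n7 18, n4-n7 20, n5-n8 5, n5-n9 18] → take n5-n8 (5); add n5.
Step 8: frontier [n1-n7 18, n4-n7 20, n5-n7 7] → take n5-n7 (7); add n7.
Vertex order: n6, n2, n4, n3, n1, n9, n8, n5, n7. The 9th vertex is n7.

n7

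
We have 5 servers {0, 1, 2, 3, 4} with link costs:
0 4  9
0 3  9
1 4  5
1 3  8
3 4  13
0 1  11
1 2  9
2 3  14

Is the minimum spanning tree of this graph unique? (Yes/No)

No

Kruskal: consider edges lightest-first.
1 4 (5): add — endpoints in different components.
1 3 (8): add — endpoints in different components.
0 3 (9): add — endpoints in different components.
0 4 (9): skip — 0 and 4 already connected.
1 2 (9): add — endpoints in different components.
Non-tree edge 0 4 has weight 9, equal to the heaviest edge on its tree cycle — swapping gives another MST of the same weight. Not unique.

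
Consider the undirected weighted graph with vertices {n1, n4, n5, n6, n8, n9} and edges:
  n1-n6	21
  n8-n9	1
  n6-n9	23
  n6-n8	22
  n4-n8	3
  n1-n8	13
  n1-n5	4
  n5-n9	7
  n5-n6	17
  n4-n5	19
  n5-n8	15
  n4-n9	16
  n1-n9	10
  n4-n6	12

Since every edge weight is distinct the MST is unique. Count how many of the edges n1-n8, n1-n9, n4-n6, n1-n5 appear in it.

Kruskal: consider edges lightest-first.
n8-n9 (1): add. Components now {n6} {n8,n9} {n4} {n5} {n1}
n4-n8 (3): add. Components now {n6} {n4,n8,n9} {n5} {n1}
n1-n5 (4): add. Components now {n6} {n4,n8,n9} {n1,n5}
n5-n9 (7): add. Components now {n6} {n1,n4,n5,n8,n9}
n1-n9 (10): skip — n1 and n9 already connected.
n4-n6 (12): add. Components now {n1,n4,n5,n6,n8,n9}
MST edge set: {n8-n9, n4-n8, n1-n5, n5-n9, n4-n6}.
Of the listed edges, {n4-n6, n1-n5} are in the MST → 2.

2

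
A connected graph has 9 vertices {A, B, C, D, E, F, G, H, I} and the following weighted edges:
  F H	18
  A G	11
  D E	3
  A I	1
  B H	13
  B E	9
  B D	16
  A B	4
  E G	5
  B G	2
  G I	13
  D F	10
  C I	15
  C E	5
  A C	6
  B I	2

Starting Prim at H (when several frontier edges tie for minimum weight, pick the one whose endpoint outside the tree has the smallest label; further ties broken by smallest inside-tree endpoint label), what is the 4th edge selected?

Grow the tree from H using Prim:
Step 1: cheapest edge leaving the tree is B H (13); add B.
Step 2: cheapest edge leaving the tree is B G (2); add G.
Step 3: cheapest edge leaving the tree is B I (2); add I.
Step 4: cheapest edge leaving the tree is A I (1); add A.
Step 5: cheapest edge leaving the tree is E G (5); add E.
Step 6: cheapest edge leaving the tree is D E (3); add D.
Step 7: cheapest edge leaving the tree is C E (5); add C.
Step 8: cheapest edge leaving the tree is D F (10); add F.
The 4th edge added is A I.

A-I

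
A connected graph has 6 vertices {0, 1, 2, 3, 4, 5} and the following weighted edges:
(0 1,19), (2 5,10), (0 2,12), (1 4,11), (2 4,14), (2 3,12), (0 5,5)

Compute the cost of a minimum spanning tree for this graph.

Kruskal: consider edges lightest-first.
0 5 (5): add — endpoints in different components.
2 5 (10): add — endpoints in different components.
1 4 (11): add — endpoints in different components.
0 2 (12): skip — 0 and 2 already connected.
2 3 (12): add — endpoints in different components.
2 4 (14): add — endpoints in different components.
MST edges: 0 5, 2 5, 1 4, 2 3, 2 4; total weight 5+10+11+12+14 = 52.

52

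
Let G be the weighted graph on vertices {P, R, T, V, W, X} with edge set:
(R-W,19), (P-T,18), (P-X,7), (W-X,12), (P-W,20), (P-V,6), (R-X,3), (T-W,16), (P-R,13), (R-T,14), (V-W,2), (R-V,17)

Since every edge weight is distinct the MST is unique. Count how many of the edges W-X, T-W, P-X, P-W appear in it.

1

Kruskal: consider edges lightest-first.
V-W (2): add — endpoints in different components.
R-X (3): add — endpoints in different components.
P-V (6): add — endpoints in different components.
P-X (7): add — endpoints in different components.
W-X (12): skip — X and W already connected.
P-R (13): skip — P and R already connected.
R-T (14): add — endpoints in different components.
MST edge set: {V-W, R-X, P-V, P-X, R-T}.
Of the listed edges, {P-X} are in the MST → 1.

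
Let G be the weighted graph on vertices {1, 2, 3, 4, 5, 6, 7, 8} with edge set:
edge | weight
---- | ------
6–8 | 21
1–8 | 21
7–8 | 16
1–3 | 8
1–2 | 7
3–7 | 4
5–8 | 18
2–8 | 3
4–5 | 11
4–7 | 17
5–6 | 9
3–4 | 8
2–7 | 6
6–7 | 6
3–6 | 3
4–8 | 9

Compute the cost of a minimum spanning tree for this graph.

Grow the tree from 2 using Prim:
Step 1: cheapest edge leaving the tree is 2–8 (3); add 8.
Step 2: cheapest edge leaving the tree is 2–7 (6); add 7.
Step 3: cheapest edge leaving the tree is 3–7 (4); add 3.
Step 4: cheapest edge leaving the tree is 3–6 (3); add 6.
Step 5: cheapest edge leaving the tree is 1–2 (7); add 1.
Step 6: cheapest edge leaving the tree is 3–4 (8); add 4.
Step 7: cheapest edge leaving the tree is 5–6 (9); add 5.
MST edges: 2–8, 2–7, 3–7, 3–6, 1–2, 3–4, 5–6; total weight 3+6+4+3+7+8+9 = 40.

40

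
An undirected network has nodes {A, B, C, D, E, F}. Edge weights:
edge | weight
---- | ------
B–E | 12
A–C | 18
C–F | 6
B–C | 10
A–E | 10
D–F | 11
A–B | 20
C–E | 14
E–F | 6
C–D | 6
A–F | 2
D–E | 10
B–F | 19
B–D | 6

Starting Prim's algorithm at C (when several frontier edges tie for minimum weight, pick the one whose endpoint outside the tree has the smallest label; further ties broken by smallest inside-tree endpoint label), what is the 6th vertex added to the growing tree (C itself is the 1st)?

E

Prim, starting at C.
Step 1: cheapest edge leaving the tree is C–D (6); add D.
Step 2: cheapest edge leaving the tree is B–D (6); add B.
Step 3: cheapest edge leaving the tree is C–F (6); add F.
Step 4: cheapest edge leaving the tree is A–F (2); add A.
Step 5: cheapest edge leaving the tree is E–F (6); add E.
Vertex order: C, D, B, F, A, E. The 6th vertex is E.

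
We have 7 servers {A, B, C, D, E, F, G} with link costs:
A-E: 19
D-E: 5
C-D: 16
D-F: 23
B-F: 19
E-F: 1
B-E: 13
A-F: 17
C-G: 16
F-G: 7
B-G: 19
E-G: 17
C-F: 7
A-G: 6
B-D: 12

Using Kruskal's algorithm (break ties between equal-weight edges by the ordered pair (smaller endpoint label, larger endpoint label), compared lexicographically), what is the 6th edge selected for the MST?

B-D

Sort edges by weight, then run Kruskal:
E-F (1): add — endpoints in different components.
D-E (5): add — endpoints in different components.
A-G (6): add — endpoints in different components.
C-F (7): add — endpoints in different components.
F-G (7): add — endpoints in different components.
B-D (12): add — endpoints in different components.
The 6th edge added is B-D.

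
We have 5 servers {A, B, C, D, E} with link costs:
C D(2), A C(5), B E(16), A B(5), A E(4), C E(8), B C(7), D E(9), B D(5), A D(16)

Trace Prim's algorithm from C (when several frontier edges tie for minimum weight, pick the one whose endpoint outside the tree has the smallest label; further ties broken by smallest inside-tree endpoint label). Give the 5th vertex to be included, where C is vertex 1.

B

Prim, starting at C.
Step 1: cheapest edge leaving the tree is C D (2); add D.
Step 2: cheapest edge leaving the tree is A C (5); add A.
Step 3: cheapest edge leaving the tree is A E (4); add E.
Step 4: cheapest edge leaving the tree is A B (5); add B.
Vertex order: C, D, A, E, B. The 5th vertex is B.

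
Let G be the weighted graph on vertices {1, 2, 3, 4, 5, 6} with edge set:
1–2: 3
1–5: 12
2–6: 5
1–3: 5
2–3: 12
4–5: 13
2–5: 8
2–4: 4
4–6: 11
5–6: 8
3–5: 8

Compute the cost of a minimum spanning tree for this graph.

Grow the tree from 5 using Prim:
Step 1: frontier [2–5 8, 3–5 8, 5–6 8, 1–5 12, 4–5 13] → take 2–5 (8); add 2.
Step 2: frontier [1–2 3, 2–4 4, 2–6 5, 2–3 12, 3–5 8, 5–6 8, 1–5 12, 4–5 13] → take 1–2 (3); add 1.
Step 3: frontier [1–3 5, 2–4 4, 2–6 5, 2–3 12, 3–5 8, 5–6 8, 4–5 13] → take 2–4 (4); add 4.
Step 4: frontier [1–3 5, 2–6 5, 2–3 12, 4–6 11, 3–5 8, 5–6 8] → take 1–3 (5); add 3.
Step 5: frontier [2–6 5, 4–6 11, 5–6 8] → take 2–6 (5); add 6.
MST edges: 2–5, 1–2, 2–4, 1–3, 2–6; total weight 8+3+4+5+5 = 25.

25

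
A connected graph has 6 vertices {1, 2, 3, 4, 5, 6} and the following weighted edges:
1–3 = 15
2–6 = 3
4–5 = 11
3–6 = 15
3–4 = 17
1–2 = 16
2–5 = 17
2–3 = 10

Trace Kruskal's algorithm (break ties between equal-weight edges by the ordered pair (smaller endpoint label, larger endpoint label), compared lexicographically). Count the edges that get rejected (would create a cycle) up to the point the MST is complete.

Kruskal's algorithm — process edges by increasing weight (ties by edge label):
2–6 (3): add — endpoints in different components.
2–3 (10): add — endpoints in different components.
4–5 (11): add — endpoints in different components.
1–3 (15): add — endpoints in different components.
3–6 (15): skip — 3 and 6 already connected.
1–2 (16): skip — 1 and 2 already connected.
2–5 (17): add — endpoints in different components.
Edges rejected before the tree was complete: 2.

2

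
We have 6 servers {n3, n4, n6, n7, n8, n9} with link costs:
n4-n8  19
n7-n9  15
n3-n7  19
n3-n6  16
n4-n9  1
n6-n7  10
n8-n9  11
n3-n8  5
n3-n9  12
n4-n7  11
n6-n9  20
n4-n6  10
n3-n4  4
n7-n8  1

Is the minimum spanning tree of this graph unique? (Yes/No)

Kruskal: consider edges lightest-first.
n4-n9 (1): add — endpoints in different components.
n7-n8 (1): add — endpoints in different components.
n3-n4 (4): add — endpoints in different components.
n3-n8 (5): add — endpoints in different components.
n4-n6 (10): add — endpoints in different components.
Non-tree edge n6-n7 has weight 10, equal to the heaviest edge on its tree cycle — swapping gives another MST of the same weight. Not unique.

No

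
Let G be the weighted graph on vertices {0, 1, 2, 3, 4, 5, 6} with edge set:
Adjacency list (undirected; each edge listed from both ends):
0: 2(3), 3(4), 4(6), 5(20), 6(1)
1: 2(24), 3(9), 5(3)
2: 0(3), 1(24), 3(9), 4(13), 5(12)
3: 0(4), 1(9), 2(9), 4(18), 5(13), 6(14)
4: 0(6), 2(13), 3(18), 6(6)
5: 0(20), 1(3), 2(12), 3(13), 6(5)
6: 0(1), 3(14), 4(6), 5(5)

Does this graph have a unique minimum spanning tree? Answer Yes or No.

No

Sort edges by weight, then run Kruskal:
0-6 (1): add. Components now {0,6} {1} {2} {3} {4} {5}
0-2 (3): add. Components now {0,2,6} {1} {3} {4} {5}
1-5 (3): add. Components now {0,2,6} {1,5} {3} {4}
0-3 (4): add. Components now {0,2,3,6} {1,5} {4}
5-6 (5): add. Components now {0,1,2,3,5,6} {4}
0-4 (6): add. Components now {0,1,2,3,4,5,6}
Non-tree edge 4-6 has weight 6, equal to the heaviest edge on its tree cycle — swapping gives another MST of the same weight. Not unique.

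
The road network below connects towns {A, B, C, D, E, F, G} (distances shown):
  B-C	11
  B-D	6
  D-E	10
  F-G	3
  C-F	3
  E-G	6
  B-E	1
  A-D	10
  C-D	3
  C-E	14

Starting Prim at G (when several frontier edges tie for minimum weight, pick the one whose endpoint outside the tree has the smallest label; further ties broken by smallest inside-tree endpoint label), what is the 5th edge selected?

Grow the tree from G using Prim:
Step 1: cheapest edge leaving the tree is F-G (3); add F.
Step 2: cheapest edge leaving the tree is C-F (3); add C.
Step 3: cheapest edge leaving the tree is C-D (3); add D.
Step 4: cheapest edge leaving the tree is B-D (6); add B.
Step 5: cheapest edge leaving the tree is B-E (1); add E.
Step 6: cheapest edge leaving the tree is A-D (10); add A.
The 5th edge added is B-E.

B-E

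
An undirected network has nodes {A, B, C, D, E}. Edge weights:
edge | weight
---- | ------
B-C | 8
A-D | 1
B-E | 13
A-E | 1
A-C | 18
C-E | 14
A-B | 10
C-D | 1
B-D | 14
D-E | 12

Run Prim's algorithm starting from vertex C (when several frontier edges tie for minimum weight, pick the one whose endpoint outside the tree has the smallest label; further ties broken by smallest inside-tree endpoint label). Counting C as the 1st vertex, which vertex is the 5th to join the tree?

Grow the tree from C using Prim:
Step 1: frontier [C-D 1, B-C 8, C-E 14, A-C 18] → take C-D (1); add D.
Step 2: frontier [B-C 8, C-E 14, A-C 18, A-D 1, D-E 12, B-D 14] → take A-D (1); add A.
Step 3: frontier [A-E 1, A-B 10, B-C 8, C-E 14, D-E 12, B-D 14] → take A-E (1); add E.
Step 4: frontier [A-B 10, B-C 8, B-D 14, B-E 13] → take B-C (8); add B.
Vertex order: C, D, A, E, B. The 5th vertex is B.

B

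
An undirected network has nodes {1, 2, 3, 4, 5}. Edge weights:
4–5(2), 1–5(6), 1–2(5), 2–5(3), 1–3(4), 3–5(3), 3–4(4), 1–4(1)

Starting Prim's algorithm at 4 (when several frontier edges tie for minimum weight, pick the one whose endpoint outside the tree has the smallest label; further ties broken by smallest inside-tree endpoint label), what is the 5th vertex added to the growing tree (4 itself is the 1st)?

Grow the tree from 4 using Prim:
Step 1: cheapest edge leaving the tree is 1–4 (1); add 1.
Step 2: cheapest edge leaving the tree is 4–5 (2); add 5.
Step 3: cheapest edge leaving the tree is 2–5 (3); add 2.
Step 4: cheapest edge leaving the tree is 3–5 (3); add 3.
Vertex order: 4, 1, 5, 2, 3. The 5th vertex is 3.

3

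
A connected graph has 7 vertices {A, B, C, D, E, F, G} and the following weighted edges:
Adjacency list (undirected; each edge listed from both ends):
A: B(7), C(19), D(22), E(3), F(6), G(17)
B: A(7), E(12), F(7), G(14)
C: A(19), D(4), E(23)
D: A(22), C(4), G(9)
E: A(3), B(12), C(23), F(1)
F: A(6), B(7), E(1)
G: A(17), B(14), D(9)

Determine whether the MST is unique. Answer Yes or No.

No

Kruskal: consider edges lightest-first.
E-F (1): add — endpoints in different components.
A-E (3): add — endpoints in different components.
C-D (4): add — endpoints in different components.
A-F (6): skip — A and F already connected.
A-B (7): add — endpoints in different components.
B-F (7): skip — B and F already connected.
D-G (9): add — endpoints in different components.
B-E (12): skip — B and E already connected.
B-G (14): add — endpoints in different components.
Non-tree edge B-F has weight 7, equal to the heaviest edge on its tree cycle — swapping gives another MST of the same weight. Not unique.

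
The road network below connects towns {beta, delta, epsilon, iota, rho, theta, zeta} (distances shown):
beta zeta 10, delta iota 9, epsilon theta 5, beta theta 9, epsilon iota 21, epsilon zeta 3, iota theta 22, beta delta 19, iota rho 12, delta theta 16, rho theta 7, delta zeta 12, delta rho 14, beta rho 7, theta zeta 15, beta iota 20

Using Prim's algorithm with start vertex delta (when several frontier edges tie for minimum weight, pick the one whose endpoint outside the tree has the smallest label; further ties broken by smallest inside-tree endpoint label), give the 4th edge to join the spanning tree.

rho-theta

Grow the tree from delta using Prim:
Step 1: cheapest edge leaving the tree is delta iota (9); add iota.
Step 2: cheapest edge leaving the tree is iota rho (12); add rho.
Step 3: cheapest edge leaving the tree is beta rho (7); add beta.
Step 4: cheapest edge leaving the tree is rho theta (7); add theta.
Step 5: cheapest edge leaving the tree is epsilon theta (5); add epsilon.
Step 6: cheapest edge leaving the tree is epsilon zeta (3); add zeta.
The 4th edge added is rho theta.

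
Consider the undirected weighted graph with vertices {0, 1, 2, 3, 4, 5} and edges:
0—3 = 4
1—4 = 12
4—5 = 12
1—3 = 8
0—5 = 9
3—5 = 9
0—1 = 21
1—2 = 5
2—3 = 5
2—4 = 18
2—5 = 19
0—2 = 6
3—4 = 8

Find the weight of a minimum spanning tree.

31

Prim, starting at 0.
Step 1: cheapest edge leaving the tree is 0—3 (4); add 3.
Step 2: cheapest edge leaving the tree is 2—3 (5); add 2.
Step 3: cheapest edge leaving the tree is 1—2 (5); add 1.
Step 4: cheapest edge leaving the tree is 3—4 (8); add 4.
Step 5: cheapest edge leaving the tree is 0—5 (9); add 5.
MST edges: 0—3, 2—3, 1—2, 3—4, 0—5; total weight 4+5+5+8+9 = 31.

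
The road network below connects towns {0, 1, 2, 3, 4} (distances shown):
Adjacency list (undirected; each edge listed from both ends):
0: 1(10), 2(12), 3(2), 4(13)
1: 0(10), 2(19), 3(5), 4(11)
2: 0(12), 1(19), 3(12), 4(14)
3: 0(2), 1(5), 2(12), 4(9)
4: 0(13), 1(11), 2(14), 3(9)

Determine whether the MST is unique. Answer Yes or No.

Kruskal: consider edges lightest-first.
0-3 (2): add. Components now {0,3} {1} {2} {4}
1-3 (5): add. Components now {0,1,3} {2} {4}
3-4 (9): add. Components now {0,1,3,4} {2}
0-1 (10): skip — 0 and 1 already connected.
1-4 (11): skip — 1 and 4 already connected.
0-2 (12): add. Components now {0,1,2,3,4}
Non-tree edge 2-3 has weight 12, equal to the heaviest edge on its tree cycle — swapping gives another MST of the same weight. Not unique.

No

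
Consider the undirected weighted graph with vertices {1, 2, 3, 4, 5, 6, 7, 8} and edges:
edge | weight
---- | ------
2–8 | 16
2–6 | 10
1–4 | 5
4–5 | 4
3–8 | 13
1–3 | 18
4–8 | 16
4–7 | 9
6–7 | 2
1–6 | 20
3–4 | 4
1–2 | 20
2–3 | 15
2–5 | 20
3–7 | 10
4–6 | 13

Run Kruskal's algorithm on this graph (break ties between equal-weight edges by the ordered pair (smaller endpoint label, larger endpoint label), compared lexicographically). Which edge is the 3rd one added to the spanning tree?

Kruskal: consider edges lightest-first.
6–7 (2): add — endpoints in different components.
3–4 (4): add — endpoints in different components.
4–5 (4): add — endpoints in different components.
1–4 (5): add — endpoints in different components.
4–7 (9): add — endpoints in different components.
2–6 (10): add — endpoints in different components.
3–7 (10): skip — 3 and 7 already connected.
3–8 (13): add — endpoints in different components.
The 3rd edge added is 4–5.

4-5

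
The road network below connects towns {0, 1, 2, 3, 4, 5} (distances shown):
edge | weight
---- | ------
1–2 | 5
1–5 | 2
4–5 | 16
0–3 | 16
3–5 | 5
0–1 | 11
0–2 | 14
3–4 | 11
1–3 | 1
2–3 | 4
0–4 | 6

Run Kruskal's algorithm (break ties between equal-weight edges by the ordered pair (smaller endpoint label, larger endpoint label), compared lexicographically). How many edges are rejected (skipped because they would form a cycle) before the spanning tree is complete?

2

Sort edges by weight, then run Kruskal:
1–3 (1): add — endpoints in different components.
1–5 (2): add — endpoints in different components.
2–3 (4): add — endpoints in different components.
1–2 (5): skip — 1 and 2 already connected.
3–5 (5): skip — 3 and 5 already connected.
0–4 (6): add — endpoints in different components.
0–1 (11): add — endpoints in different components.
Edges rejected before the tree was complete: 2.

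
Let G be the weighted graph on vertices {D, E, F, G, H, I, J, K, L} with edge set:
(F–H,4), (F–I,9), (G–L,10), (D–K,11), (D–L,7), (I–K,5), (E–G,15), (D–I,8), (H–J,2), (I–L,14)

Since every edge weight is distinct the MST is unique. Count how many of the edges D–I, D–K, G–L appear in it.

Kruskal's algorithm — process edges by increasing weight (ties by edge label):
H–J (2): add — endpoints in different components.
F–H (4): add — endpoints in different components.
I–K (5): add — endpoints in different components.
D–L (7): add — endpoints in different components.
D–I (8): add — endpoints in different components.
F–I (9): add — endpoints in different components.
G–L (10): add — endpoints in different components.
D–K (11): skip — D and K already connected.
I–L (14): skip — I and L already connected.
E–G (15): add — endpoints in different components.
MST edge set: {H–J, F–H, I–K, D–L, D–I, F–I, G–L, E–G}.
Of the listed edges, {D–I, G–L} are in the MST → 2.

2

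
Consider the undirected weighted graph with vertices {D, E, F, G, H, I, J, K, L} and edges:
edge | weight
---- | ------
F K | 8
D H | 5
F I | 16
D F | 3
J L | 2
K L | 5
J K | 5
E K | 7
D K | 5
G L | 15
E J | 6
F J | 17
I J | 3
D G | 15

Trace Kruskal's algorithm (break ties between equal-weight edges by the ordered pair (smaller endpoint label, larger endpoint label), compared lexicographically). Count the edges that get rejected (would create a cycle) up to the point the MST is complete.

3

Kruskal: consider edges lightest-first.
J L (2): add — endpoints in different components.
D F (3): add — endpoints in different components.
I J (3): add — endpoints in different components.
D H (5): add — endpoints in different components.
D K (5): add — endpoints in different components.
J K (5): add — endpoints in different components.
K L (5): skip — K and L already connected.
E J (6): add — endpoints in different components.
E K (7): skip — E and K already connected.
F K (8): skip — F and K already connected.
D G (15): add — endpoints in different components.
Edges rejected before the tree was complete: 3.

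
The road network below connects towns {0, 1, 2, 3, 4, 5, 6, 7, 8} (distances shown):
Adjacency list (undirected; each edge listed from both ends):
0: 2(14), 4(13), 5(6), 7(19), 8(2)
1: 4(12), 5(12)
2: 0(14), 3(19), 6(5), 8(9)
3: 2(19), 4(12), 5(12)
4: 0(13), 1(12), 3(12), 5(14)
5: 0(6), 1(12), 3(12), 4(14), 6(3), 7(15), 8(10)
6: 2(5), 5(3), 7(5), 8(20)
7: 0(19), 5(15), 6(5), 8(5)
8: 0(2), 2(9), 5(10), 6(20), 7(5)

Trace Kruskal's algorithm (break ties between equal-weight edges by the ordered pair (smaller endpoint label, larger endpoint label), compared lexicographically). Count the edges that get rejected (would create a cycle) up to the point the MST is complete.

Kruskal: consider edges lightest-first.
0—8 (2): add — endpoints in different components.
5—6 (3): add — endpoints in different components.
2—6 (5): add — endpoints in different components.
6—7 (5): add — endpoints in different components.
7—8 (5): add — endpoints in different components.
0—5 (6): skip — 0 and 5 already connected.
2—8 (9): skip — 2 and 8 already connected.
5—8 (10): skip — 5 and 8 already connected.
1—4 (12): add — endpoints in different components.
1—5 (12): add — endpoints in different components.
3—4 (12): add — endpoints in different components.
Edges rejected before the tree was complete: 3.

3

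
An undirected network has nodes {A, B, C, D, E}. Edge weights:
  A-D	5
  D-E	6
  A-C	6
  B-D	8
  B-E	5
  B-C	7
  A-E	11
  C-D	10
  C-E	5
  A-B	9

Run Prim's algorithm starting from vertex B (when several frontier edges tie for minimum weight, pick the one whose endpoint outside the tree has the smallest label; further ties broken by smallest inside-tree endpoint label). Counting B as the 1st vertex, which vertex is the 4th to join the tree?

Grow the tree from B using Prim:
Step 1: cheapest edge leaving the tree is B-E (5); add E.
Step 2: cheapest edge leaving the tree is C-E (5); add C.
Step 3: cheapest edge leaving the tree is A-C (6); add A.
Step 4: cheapest edge leaving the tree is A-D (5); add D.
Vertex order: B, E, C, A, D. The 4th vertex is A.

A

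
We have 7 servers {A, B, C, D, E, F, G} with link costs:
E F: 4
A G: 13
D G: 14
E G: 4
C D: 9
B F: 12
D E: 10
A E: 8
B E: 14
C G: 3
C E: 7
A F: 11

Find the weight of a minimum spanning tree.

Sort edges by weight, then run Kruskal:
C G (3): add. Components now {A} {B} {C,G} {D} {E} {F}
E F (4): add. Components now {A} {B} {C,G} {D} {E,F}
E G (4): add. Components now {A} {B} {C,E,F,G} {D}
C E (7): skip — C and E already connected.
A E (8): add. Components now {A,C,E,F,G} {B} {D}
C D (9): add. Components now {A,C,D,E,F,G} {B}
D E (10): skip — D and E already connected.
A F (11): skip — A and F already connected.
B F (12): add. Components now {A,B,C,D,E,F,G}
MST edges: C G, E F, E G, A E, C D, B F; total weight 3+4+4+8+9+12 = 40.

40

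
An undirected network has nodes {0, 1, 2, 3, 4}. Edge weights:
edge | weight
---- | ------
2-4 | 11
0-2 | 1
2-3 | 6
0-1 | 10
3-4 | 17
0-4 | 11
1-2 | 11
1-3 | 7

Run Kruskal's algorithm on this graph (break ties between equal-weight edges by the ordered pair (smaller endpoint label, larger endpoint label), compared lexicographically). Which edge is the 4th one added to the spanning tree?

0-4

Sort edges by weight, then run Kruskal:
0-2 (1): add. Components now {0,2} {1} {3} {4}
2-3 (6): add. Components now {0,2,3} {1} {4}
1-3 (7): add. Components now {0,1,2,3} {4}
0-1 (10): skip — 0 and 1 already connected.
0-4 (11): add. Components now {0,1,2,3,4}
The 4th edge added is 0-4.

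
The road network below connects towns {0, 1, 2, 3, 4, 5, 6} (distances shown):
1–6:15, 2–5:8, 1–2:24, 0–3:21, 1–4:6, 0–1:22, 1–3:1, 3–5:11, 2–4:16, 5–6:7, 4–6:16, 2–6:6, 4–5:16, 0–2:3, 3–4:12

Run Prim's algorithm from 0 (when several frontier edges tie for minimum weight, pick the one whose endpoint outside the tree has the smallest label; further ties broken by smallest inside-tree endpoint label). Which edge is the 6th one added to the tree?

1-4

Prim, starting at 0.
Step 1: cheapest edge leaving the tree is 0–2 (3); add 2.
Step 2: cheapest edge leaving the tree is 2–6 (6); add 6.
Step 3: cheapest edge leaving the tree is 5–6 (7); add 5.
Step 4: cheapest edge leaving the tree is 3–5 (11); add 3.
Step 5: cheapest edge leaving the tree is 1–3 (1); add 1.
Step 6: cheapest edge leaving the tree is 1–4 (6); add 4.
The 6th edge added is 1–4.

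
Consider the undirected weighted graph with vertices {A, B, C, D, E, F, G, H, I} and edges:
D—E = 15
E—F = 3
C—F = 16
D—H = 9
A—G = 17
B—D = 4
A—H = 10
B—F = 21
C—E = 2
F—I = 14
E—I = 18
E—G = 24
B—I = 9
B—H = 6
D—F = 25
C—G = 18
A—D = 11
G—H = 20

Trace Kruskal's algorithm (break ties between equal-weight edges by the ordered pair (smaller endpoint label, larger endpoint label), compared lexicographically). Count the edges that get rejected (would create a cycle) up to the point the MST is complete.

4

Kruskal's algorithm — process edges by increasing weight (ties by edge label):
C—E (2): add — endpoints in different components.
E—F (3): add — endpoints in different components.
B—D (4): add — endpoints in different components.
B—H (6): add — endpoints in different components.
B—I (9): add — endpoints in different components.
D—H (9): skip — D and H already connected.
A—H (10): add — endpoints in different components.
A—D (11): skip — A and D already connected.
F—I (14): add — endpoints in different components.
D—E (15): skip — D and E already connected.
C—F (16): skip — C and F already connected.
A—G (17): add — endpoints in different components.
Edges rejected before the tree was complete: 4.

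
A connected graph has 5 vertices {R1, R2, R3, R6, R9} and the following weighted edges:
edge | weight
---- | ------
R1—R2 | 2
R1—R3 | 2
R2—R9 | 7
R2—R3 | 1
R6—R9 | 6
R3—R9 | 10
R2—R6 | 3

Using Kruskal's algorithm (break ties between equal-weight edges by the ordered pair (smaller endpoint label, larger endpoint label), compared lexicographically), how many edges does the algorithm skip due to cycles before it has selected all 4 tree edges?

Kruskal's algorithm — process edges by increasing weight (ties by edge label):
R2—R3 (1): add. Components now {R9} {R6} {R1} {R2,R3}
R1—R2 (2): add. Components now {R9} {R6} {R1,R2,R3}
R1—R3 (2): skip — R1 and R3 already connected.
R2—R6 (3): add. Components now {R9} {R1,R2,R3,R6}
R6—R9 (6): add. Components now {R1,R2,R3,R6,R9}
Edges rejected before the tree was complete: 1.

1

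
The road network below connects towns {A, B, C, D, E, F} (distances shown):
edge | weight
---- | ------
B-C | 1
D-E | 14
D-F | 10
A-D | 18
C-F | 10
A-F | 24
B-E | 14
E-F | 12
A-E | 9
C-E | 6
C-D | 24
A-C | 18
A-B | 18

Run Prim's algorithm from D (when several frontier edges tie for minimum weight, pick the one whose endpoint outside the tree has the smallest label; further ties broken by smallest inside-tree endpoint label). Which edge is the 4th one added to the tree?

Grow the tree from D using Prim:
Step 1: cheapest edge leaving the tree is D-F (10); add F.
Step 2: cheapest edge leaving the tree is C-F (10); add C.
Step 3: cheapest edge leaving the tree is B-C (1); add B.
Step 4: cheapest edge leaving the tree is C-E (6); add E.
Step 5: cheapest edge leaving the tree is A-E (9); add A.
The 4th edge added is C-E.

C-E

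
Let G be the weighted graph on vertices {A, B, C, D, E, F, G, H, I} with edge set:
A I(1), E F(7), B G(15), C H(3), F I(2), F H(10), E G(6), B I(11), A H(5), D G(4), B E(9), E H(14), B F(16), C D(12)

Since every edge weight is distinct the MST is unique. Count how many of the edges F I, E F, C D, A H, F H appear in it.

Sort edges by weight, then run Kruskal:
A I (1): add — endpoints in different components.
F I (2): add — endpoints in different components.
C H (3): add — endpoints in different components.
D G (4): add — endpoints in different components.
A H (5): add — endpoints in different components.
E G (6): add — endpoints in different components.
E F (7): add — endpoints in different components.
B E (9): add — endpoints in different components.
MST edge set: {A I, F I, C H, D G, A H, E G, E F, B E}.
Of the listed edges, {F I, E F, A H} are in the MST → 3.

3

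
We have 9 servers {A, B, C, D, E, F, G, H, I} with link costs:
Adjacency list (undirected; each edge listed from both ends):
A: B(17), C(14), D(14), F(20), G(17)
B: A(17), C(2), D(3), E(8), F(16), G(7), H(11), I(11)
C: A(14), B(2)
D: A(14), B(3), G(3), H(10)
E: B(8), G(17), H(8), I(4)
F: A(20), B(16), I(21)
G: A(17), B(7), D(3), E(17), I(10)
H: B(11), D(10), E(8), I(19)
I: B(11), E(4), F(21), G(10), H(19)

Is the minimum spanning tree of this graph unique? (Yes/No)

Kruskal's algorithm — process edges by increasing weight (ties by edge label):
B—C (2): add — endpoints in different components.
B—D (3): add — endpoints in different components.
D—G (3): add — endpoints in different components.
E—I (4): add — endpoints in different components.
B—G (7): skip — B and G already connected.
B—E (8): add — endpoints in different components.
E—H (8): add — endpoints in different components.
D—H (10): skip — D and H already connected.
G—I (10): skip — G and I already connected.
B—H (11): skip — B and H already connected.
B—I (11): skip — B and I already connected.
A—C (14): add — endpoints in different components.
A—D (14): skip — A and D already connected.
B—F (16): add — endpoints in different components.
Non-tree edge A—D has weight 14, equal to the heaviest edge on its tree cycle — swapping gives another MST of the same weight. Not unique.

No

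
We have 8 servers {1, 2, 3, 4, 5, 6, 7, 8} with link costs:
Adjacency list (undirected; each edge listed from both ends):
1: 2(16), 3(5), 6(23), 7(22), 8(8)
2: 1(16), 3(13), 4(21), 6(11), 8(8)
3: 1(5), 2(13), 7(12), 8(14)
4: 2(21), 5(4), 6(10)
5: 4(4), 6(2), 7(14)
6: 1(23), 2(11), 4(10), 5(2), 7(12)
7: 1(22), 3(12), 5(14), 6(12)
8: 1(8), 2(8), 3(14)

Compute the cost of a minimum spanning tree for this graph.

Sort edges by weight, then run Kruskal:
5–6 (2): add — endpoints in different components.
4–5 (4): add — endpoints in different components.
1–3 (5): add — endpoints in different components.
1–8 (8): add — endpoints in different components.
2–8 (8): add — endpoints in different components.
4–6 (10): skip — 4 and 6 already connected.
2–6 (11): add — endpoints in different components.
3–7 (12): add — endpoints in different components.
MST edges: 5–6, 4–5, 1–3, 1–8, 2–8, 2–6, 3–7; total weight 2+4+5+8+8+11+12 = 50.

50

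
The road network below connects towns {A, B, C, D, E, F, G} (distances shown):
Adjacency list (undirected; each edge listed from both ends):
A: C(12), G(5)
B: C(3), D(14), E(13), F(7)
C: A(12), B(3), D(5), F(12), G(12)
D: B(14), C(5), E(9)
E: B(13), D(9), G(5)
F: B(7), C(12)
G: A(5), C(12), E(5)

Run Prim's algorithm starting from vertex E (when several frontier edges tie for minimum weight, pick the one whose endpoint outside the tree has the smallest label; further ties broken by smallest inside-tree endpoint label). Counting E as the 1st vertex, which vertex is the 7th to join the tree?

Prim's algorithm from E:
Step 1: cheapest edge leaving the tree is E G (5); add G.
Step 2: cheapest edge leaving the tree is A G (5); add A.
Step 3: cheapest edge leaving the tree is D E (9); add D.
Step 4: cheapest edge leaving the tree is C D (5); add C.
Step 5: cheapest edge leaving the tree is B C (3); add B.
Step 6: cheapest edge leaving the tree is B F (7); add F.
Vertex order: E, G, A, D, C, B, F. The 7th vertex is F.

F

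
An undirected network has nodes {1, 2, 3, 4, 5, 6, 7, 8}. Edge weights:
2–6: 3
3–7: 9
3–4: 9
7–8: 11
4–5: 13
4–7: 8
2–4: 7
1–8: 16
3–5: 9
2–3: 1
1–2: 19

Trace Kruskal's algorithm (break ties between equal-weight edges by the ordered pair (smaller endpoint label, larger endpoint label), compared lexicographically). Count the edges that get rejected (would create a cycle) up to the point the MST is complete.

3

Kruskal: consider edges lightest-first.
2–3 (1): add — endpoints in different components.
2–6 (3): add — endpoints in different components.
2–4 (7): add — endpoints in different components.
4–7 (8): add — endpoints in different components.
3–4 (9): skip — 3 and 4 already connected.
3–5 (9): add — endpoints in different components.
3–7 (9): skip — 3 and 7 already connected.
7–8 (11): add — endpoints in different components.
4–5 (13): skip — 4 and 5 already connected.
1–8 (16): add — endpoints in different components.
Edges rejected before the tree was complete: 3.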